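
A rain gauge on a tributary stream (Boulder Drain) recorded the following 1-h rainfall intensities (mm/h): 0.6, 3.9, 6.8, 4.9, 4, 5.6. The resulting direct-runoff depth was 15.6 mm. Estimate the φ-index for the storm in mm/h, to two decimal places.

Only the 5 blocks with intensity above φ contribute runoff: 3.9, 6.8, 4.9, 4, 5.6 mm/h.
Σ(I−φ)·Δt = d  ⇒  (3.9+6.8+4.9+4+5.6 − 5φ)·1 = 15.6
φ = (25.20 − 15.6/1) / 5 = 1.92 mm/h.

φ ≈ 1.92 mm/h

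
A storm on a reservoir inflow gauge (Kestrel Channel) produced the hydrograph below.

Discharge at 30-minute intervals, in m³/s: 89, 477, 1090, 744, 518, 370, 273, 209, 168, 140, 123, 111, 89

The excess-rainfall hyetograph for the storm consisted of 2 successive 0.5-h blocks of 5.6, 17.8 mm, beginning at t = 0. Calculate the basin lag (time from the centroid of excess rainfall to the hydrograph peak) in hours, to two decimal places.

Centroid of excess rainfall: t_c = Σ P_i·t̄_i / ΣP_i = 0.6303 h (block centres at 0.25, 0.75 h).
Hydrograph peak occurs at t = 1 h, so basin lag t_L = 1 − 0.6303 = 0.37 h.

t_L ≈ 0.37 h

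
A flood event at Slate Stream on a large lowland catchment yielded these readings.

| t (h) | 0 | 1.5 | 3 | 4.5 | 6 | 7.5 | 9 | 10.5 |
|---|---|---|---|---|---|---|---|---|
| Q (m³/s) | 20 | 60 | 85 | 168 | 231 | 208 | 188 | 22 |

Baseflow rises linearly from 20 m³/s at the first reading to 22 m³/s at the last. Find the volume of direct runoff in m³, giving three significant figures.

V ≈ 4.40 × 10^6 m³

Direct-runoff ordinates (Q − Q_b): 0.00, 39.71, 64.43, 147.14, 209.86, 186.57, 166.29, 0.00 m³/s.
ΣQ_DR = 814.0 m³/s.
With Δt = 1.5 h = 5400 s, V = ΣQ_DR · Δt = 814.0 × 5400 = 4.40 × 10^6 m³.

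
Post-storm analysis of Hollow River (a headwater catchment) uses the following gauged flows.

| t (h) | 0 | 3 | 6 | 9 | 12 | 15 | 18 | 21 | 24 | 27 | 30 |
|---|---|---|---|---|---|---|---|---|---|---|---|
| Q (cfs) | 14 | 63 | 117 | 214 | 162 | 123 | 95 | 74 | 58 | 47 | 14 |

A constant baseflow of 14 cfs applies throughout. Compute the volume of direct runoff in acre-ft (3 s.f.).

Direct-runoff ordinates (Q − Q_b): 0.0, 49.0, 103.0, 200.0, 148.0, 109.0, 81.0, 60.0, 44.0, 33.0, 0.0 cfs.
ΣQ_DR = 827.0 cfs.
With Δt = 3 h = 10800 s, V = ΣQ_DR · Δt = 827.0 × 10800 = 8.93 × 10^6 ft³ = 205 acre-ft.

V ≈ 205 acre-ft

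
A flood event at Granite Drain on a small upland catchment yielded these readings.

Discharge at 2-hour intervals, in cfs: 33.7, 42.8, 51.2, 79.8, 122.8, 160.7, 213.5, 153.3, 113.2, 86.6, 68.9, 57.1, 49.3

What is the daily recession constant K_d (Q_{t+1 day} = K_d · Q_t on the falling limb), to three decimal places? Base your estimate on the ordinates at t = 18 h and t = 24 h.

Between t = 18 h and t = 24 h the flow falls from 86.6 to 49.3 cfs over 3×2 h = 6 h.
Per-interval ratio K = (49.3/86.6)^(1/3) = 0.8288; K_d = K^(24/2) = 0.105.

K_d ≈ 0.105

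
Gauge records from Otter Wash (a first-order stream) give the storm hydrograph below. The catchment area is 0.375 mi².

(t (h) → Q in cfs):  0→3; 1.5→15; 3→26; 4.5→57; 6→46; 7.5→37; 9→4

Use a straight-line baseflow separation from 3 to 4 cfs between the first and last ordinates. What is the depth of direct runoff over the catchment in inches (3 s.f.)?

d ≈ 1.01 in

Direct runoff: 0.00, 11.83, 22.67, 53.50, 42.33, 33.17, 0.00 cfs; ΣQ_DR = 163.5 cfs.
V = ΣQ_DR · Δt = 163.5 × 5400 s = 8.829 × 10^5 ft³.
Over A = 0.375 mi², depth = V / A = 1.01 in.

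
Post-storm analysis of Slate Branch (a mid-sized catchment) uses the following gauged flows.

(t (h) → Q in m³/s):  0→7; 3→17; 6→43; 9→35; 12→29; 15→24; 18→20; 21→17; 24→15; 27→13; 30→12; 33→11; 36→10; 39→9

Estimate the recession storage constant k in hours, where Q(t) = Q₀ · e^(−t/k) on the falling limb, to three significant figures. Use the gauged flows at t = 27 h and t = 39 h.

On the falling limb, Q drops from 13 to 9 m³/s between t = 27 h and t = 39 h (Δt = 12 h).
k = −Δt / ln(Q₂/Q₁) = −12 / ln(9/13) = 32.6 h.

k ≈ 32.6 h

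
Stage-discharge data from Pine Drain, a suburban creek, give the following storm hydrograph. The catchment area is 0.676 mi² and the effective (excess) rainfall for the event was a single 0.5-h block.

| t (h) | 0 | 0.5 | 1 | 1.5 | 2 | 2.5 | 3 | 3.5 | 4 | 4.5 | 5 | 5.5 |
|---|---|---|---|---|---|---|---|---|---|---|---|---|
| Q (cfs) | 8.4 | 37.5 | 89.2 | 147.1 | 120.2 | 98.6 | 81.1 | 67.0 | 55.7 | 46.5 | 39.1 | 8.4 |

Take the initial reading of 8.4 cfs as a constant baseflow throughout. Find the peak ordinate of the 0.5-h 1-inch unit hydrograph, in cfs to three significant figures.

U_p ≈ 173 cfs

Direct runoff: 0.0, 29.1, 80.8, 138.7, 111.8, 90.2, 72.7, 58.6, 47.3, 38.1, 30.7, 0.0 cfs; ΣQ_DR = 698.0 cfs, peak = 138.7 cfs.
Runoff depth d = ΣQ_DR·Δt / A = 698.0 × 1800 / (0.676 mi²) = 0.8000 in.
The 1-inch UH is the DRH scaled by (1 in)/d, so U_p = 138.7 × 1/0.8000 = 173 cfs.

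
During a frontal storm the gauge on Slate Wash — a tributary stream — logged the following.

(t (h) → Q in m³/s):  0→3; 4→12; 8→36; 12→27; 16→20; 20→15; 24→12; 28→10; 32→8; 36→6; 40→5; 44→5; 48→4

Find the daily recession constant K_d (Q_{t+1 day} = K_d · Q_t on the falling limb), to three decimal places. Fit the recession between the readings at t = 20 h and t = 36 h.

K_d ≈ 0.253

Between t = 20 h and t = 36 h the flow falls from 15 to 6 m³/s over 4×4 h = 16 h.
Per-interval ratio K = (6/15)^(1/4) = 0.7953; K_d = K^(24/4) = 0.253.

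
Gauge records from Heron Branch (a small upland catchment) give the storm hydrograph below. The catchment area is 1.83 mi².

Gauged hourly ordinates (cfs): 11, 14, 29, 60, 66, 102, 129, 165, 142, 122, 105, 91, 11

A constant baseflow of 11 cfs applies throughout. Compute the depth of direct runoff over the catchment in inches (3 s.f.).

Direct runoff: 0.0, 3.0, 18.0, 49.0, 55.0, 91.0, 118.0, 154.0, 131.0, 111.0, 94.0, 80.0, 0.0 cfs; ΣQ_DR = 904.0 cfs.
V = ΣQ_DR · Δt = 904.0 × 3600 s = 3.254 × 10^6 ft³.
Over A = 1.83 mi², depth = V / A = 0.765 in.

d ≈ 0.765 in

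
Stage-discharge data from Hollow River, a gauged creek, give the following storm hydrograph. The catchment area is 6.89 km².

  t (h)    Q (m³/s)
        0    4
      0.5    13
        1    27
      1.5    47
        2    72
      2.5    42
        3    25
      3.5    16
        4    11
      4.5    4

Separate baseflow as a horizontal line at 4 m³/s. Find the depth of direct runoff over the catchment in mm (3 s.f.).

d ≈ 57.7 mm

Direct runoff: 0.0, 9.0, 23.0, 43.0, 68.0, 38.0, 21.0, 12.0, 7.0, 0.0 m³/s; ΣQ_DR = 221.0 m³/s.
V = ΣQ_DR · Δt = 221.0 × 1800 s = 3.978 × 10^5 m³.
Over A = 6.89 km², depth = V / A = 57.7 mm.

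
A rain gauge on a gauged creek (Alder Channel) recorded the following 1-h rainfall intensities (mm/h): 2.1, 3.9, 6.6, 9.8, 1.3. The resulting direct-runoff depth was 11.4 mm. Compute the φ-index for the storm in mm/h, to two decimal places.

φ ≈ 2.97 mm/h

Only the 3 blocks with intensity above φ contribute runoff: 3.9, 6.6, 9.8 mm/h.
Σ(I−φ)·Δt = d  ⇒  (3.9+6.6+9.8 − 3φ)·1 = 11.4
φ = (20.30 − 11.4/1) / 3 = 2.97 mm/h.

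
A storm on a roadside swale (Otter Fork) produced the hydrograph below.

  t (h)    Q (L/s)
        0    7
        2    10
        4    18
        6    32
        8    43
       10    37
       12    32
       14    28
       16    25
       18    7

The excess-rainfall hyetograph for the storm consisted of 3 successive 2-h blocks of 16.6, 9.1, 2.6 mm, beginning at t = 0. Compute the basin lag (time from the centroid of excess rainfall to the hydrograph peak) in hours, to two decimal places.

t_L ≈ 5.99 h

Centroid of excess rainfall: t_c = Σ P_i·t̄_i / ΣP_i = 2.0106 h (block centres at 1, 3, 5 h).
Hydrograph peak occurs at t = 8 h, so basin lag t_L = 8 − 2.0106 = 5.99 h.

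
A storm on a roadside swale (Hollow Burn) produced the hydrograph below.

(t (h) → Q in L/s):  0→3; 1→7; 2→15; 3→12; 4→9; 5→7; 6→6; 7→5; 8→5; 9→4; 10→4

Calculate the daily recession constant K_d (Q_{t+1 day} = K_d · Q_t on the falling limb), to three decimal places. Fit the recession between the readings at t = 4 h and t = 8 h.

K_d ≈ 0.029

Between t = 4 h and t = 8 h the flow falls from 9 to 5 L/s over 4×1 h = 4 h.
Per-interval ratio K = (5/9)^(1/4) = 0.8633; K_d = K^(24/1) = 0.029.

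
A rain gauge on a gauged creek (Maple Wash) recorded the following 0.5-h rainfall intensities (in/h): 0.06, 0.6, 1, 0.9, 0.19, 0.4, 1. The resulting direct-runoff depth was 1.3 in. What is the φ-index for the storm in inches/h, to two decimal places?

Only the 5 blocks with intensity above φ contribute runoff: 0.6, 1, 0.9, 0.4, 1 in/h.
Σ(I−φ)·Δt = d  ⇒  (0.6+1+0.9+0.4+1 − 5φ)·0.5 = 1.3
φ = (3.900 − 1.3/0.5) / 5 = 0.26 in/h.

φ ≈ 0.26 in/h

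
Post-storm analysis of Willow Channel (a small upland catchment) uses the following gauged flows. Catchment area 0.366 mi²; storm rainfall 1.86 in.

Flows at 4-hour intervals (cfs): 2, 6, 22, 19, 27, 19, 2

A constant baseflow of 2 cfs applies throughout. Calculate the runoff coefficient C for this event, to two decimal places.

C ≈ 0.76

ΣQ_DR = 83.00 cfs; V = ΣQ_DR·Δt = 1.195 × 10^6 ft³.
Runoff depth d = V / A = 1.406 in.
C = d / P = 1.406 / 1.86 = 0.76.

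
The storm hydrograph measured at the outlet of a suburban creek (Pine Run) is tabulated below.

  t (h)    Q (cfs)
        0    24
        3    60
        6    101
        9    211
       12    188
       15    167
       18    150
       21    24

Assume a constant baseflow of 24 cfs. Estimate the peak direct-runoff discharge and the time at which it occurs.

Subtracting baseflow gives direct-runoff ordinates: 0.0, 36.0, 77.0, 187.0, 164.0, 143.0, 126.0, 0.0 cfs.
The maximum is 187.0 cfs, occurring at the reading for t = 9 h.

Q_p = 187.0 cfs at t = 9 h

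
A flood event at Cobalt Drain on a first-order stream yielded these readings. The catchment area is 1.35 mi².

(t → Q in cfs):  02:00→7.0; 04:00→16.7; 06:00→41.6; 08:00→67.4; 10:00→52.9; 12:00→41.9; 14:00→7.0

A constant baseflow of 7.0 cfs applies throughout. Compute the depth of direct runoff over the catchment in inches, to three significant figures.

Direct runoff: 0.0, 9.7, 34.6, 60.4, 45.9, 34.9, 0.0 cfs; ΣQ_DR = 185.5 cfs.
V = ΣQ_DR · Δt = 185.5 × 7200 s = 1.336 × 10^6 ft³.
Over A = 1.35 mi², depth = V / A = 0.426 in.

d ≈ 0.426 in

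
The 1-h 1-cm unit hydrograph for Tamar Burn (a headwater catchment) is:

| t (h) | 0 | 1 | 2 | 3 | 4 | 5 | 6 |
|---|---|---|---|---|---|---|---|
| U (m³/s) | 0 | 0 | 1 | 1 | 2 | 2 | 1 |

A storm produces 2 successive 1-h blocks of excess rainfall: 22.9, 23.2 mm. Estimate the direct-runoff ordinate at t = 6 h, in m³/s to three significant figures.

By discrete convolution, Q_j = Σ (P_i / 10 mm) · U_{j−i}.
At t = 6 h (j=6): Q = (22.9/10)·1 + (23.2/10)·2 = 6.93 m³/s.

Q ≈ 6.93 m³/s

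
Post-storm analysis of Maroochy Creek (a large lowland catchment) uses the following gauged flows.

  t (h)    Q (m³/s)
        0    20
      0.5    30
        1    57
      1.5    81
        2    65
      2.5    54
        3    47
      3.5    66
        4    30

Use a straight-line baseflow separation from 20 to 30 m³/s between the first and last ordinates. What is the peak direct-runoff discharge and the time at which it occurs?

Subtracting baseflow gives direct-runoff ordinates: 0.00, 8.75, 34.50, 57.25, 40.00, 27.75, 19.50, 37.25, 0.00 m³/s.
The maximum is 57.25 m³/s, occurring at the reading for t = 1.5 h.

Q_p = 57.25 m³/s at t = 1.5 h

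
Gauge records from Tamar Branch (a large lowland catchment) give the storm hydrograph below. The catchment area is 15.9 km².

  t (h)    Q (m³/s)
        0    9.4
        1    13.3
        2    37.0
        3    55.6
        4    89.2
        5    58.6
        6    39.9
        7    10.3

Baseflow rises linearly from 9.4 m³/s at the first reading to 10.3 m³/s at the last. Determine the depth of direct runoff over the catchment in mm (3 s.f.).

d ≈ 53.1 mm

Direct runoff: 0.00, 3.77, 27.34, 45.81, 79.29, 48.56, 29.73, 0.00 m³/s; ΣQ_DR = 234.5 m³/s.
V = ΣQ_DR · Δt = 234.5 × 3600 s = 8.442 × 10^5 m³.
Over A = 15.9 km², depth = V / A = 53.1 mm.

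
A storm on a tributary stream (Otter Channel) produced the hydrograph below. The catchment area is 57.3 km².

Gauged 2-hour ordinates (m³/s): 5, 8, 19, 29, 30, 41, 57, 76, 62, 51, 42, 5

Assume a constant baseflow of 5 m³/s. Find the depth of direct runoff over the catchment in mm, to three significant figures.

Direct runoff: 0.0, 3.0, 14.0, 24.0, 25.0, 36.0, 52.0, 71.0, 57.0, 46.0, 37.0, 0.0 m³/s; ΣQ_DR = 365.0 m³/s.
V = ΣQ_DR · Δt = 365.0 × 7200 s = 2.628 × 10^6 m³.
Over A = 57.3 km², depth = V / A = 45.9 mm.

d ≈ 45.9 mm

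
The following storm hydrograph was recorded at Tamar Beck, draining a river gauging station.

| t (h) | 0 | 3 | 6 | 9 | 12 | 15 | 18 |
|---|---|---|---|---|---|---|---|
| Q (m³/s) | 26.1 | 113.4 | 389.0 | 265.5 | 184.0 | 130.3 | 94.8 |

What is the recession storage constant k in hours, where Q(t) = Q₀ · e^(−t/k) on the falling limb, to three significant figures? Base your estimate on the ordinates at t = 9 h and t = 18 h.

k ≈ 8.74 h

On the falling limb, Q drops from 265.5 to 94.8 m³/s between t = 9 h and t = 18 h (Δt = 9 h).
k = −Δt / ln(Q₂/Q₁) = −9 / ln(94.8/265.5) = 8.74 h.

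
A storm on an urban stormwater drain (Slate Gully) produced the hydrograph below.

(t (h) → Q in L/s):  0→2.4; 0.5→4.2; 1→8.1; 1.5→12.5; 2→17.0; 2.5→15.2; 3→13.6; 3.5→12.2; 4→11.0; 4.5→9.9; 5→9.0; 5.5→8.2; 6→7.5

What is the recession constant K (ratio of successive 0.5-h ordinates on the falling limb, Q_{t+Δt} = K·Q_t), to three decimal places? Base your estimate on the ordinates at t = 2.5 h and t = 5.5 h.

K ≈ 0.902

Using the recession-limb readings at t = 2.5 h and t = 5.5 h: Q falls from 15.2 to 8.2 L/s over 6 intervals.
K = (Q₂/Q₁)^(1/6) = (8.2/15.2)^(1/6) = 0.902.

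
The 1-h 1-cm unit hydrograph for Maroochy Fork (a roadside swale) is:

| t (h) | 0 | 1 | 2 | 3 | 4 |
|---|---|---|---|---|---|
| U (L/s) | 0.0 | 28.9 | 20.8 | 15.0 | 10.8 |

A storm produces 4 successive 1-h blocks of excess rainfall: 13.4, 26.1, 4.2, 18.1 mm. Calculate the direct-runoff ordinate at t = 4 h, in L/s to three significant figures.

By discrete convolution, Q_j = Σ (P_i / 10 mm) · U_{j−i}.
At t = 4 h (j=4): Q = (13.4/10)·10.8 + (26.1/10)·15.0 + (4.2/10)·20.8 + (18.1/10)·28.9 = 115 L/s.

Q ≈ 115 L/s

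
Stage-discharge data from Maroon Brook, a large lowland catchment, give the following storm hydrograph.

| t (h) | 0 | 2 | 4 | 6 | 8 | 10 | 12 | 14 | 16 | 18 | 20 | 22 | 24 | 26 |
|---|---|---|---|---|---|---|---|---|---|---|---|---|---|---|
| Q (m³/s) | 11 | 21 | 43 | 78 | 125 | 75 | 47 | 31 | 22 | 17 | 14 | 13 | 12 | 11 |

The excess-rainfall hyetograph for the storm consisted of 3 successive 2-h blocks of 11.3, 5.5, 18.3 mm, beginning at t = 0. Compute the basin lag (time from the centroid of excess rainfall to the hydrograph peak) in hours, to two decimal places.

t_L ≈ 4.60 h

Centroid of excess rainfall: t_c = Σ P_i·t̄_i / ΣP_i = 3.3989 h (block centres at 1, 3, 5 h).
Hydrograph peak occurs at t = 8 h, so basin lag t_L = 8 − 3.3989 = 4.60 h.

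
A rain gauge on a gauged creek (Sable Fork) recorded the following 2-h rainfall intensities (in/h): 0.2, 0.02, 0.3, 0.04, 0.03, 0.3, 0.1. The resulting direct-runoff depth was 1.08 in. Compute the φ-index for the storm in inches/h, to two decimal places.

φ ≈ 0.09 in/h

Only the 4 blocks with intensity above φ contribute runoff: 0.2, 0.3, 0.3, 0.1 in/h.
Σ(I−φ)·Δt = d  ⇒  (0.2+0.3+0.3+0.1 − 4φ)·2 = 1.08
φ = (0.9000 − 1.08/2) / 4 = 0.09 in/h.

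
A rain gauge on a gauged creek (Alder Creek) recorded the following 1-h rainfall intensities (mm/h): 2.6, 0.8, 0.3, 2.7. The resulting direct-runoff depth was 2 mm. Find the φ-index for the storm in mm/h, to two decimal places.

Only the 2 blocks with intensity above φ contribute runoff: 2.6, 2.7 mm/h.
Σ(I−φ)·Δt = d  ⇒  (2.6+2.7 − 2φ)·1 = 2
φ = (5.300 − 2/1) / 2 = 1.65 mm/h.

φ ≈ 1.65 mm/h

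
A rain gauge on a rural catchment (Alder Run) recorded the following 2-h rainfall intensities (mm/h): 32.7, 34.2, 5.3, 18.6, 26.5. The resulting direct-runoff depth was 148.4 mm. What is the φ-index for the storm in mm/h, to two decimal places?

Only the 4 blocks with intensity above φ contribute runoff: 32.7, 34.2, 18.6, 26.5 mm/h.
Σ(I−φ)·Δt = d  ⇒  (32.7+34.2+18.6+26.5 − 4φ)·2 = 148.4
φ = (112.0 − 148.4/2) / 4 = 9.45 mm/h.

φ ≈ 9.45 mm/h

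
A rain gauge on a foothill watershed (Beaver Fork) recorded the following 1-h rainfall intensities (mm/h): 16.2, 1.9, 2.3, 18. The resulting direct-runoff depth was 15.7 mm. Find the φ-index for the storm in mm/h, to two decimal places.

φ ≈ 9.25 mm/h

Only the 2 blocks with intensity above φ contribute runoff: 16.2, 18 mm/h.
Σ(I−φ)·Δt = d  ⇒  (16.2+18 − 2φ)·1 = 15.7
φ = (34.20 − 15.7/1) / 2 = 9.25 mm/h.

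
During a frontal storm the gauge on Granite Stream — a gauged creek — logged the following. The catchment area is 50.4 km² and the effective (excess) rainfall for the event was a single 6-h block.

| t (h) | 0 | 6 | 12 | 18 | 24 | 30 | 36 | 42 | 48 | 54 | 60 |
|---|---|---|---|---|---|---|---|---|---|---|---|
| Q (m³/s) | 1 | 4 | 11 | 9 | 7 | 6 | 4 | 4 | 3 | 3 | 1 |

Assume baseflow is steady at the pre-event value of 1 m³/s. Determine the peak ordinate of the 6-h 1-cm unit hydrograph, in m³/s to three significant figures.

U_p ≈ 5.56 m³/s

Direct runoff: 0.0, 3.0, 10.0, 8.0, 6.0, 5.0, 3.0, 3.0, 2.0, 2.0, 0.0 m³/s; ΣQ_DR = 42.00 m³/s, peak = 10.0 m³/s.
Runoff depth d = ΣQ_DR·Δt / A = 42.00 × 21600 / (50.4 km²) = 18.00 mm.
The 1-cm UH is the DRH scaled by (10 mm)/d, so U_p = 10.0 × 10/18.00 = 5.56 m³/s.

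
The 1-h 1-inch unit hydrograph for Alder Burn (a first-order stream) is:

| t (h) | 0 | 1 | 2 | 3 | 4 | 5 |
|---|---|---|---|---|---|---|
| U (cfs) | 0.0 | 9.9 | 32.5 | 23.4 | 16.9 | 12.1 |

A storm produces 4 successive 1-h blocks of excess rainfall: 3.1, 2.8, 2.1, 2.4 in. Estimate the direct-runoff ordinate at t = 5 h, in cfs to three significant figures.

Q ≈ 212 cfs

By discrete convolution, Q_j = Σ (P_i / 1 in) · U_{j−i}.
At t = 5 h (j=5): Q = (3.1/1)·12.1 + (2.8/1)·16.9 + (2.1/1)·23.4 + (2.4/1)·32.5 = 212 cfs.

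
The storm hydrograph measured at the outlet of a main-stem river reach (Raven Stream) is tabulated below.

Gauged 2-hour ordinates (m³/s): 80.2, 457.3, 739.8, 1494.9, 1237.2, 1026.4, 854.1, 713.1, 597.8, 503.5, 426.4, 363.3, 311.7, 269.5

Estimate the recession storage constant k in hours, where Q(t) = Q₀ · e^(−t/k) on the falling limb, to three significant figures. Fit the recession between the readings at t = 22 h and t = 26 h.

k ≈ 13.4 h

On the falling limb, Q drops from 363.3 to 269.5 m³/s between t = 22 h and t = 26 h (Δt = 4 h).
k = −Δt / ln(Q₂/Q₁) = −4 / ln(269.5/363.3) = 13.4 h.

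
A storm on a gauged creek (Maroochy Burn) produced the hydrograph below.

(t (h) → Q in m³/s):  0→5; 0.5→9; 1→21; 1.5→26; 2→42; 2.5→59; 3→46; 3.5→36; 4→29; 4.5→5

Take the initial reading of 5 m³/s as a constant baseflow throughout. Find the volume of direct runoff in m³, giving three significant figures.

V ≈ 4.10 × 10^5 m³

Direct-runoff ordinates (Q − Q_b): 0.0, 4.0, 16.0, 21.0, 37.0, 54.0, 41.0, 31.0, 24.0, 0.0 m³/s.
ΣQ_DR = 228.0 m³/s.
With Δt = 0.5 h = 1800 s, V = ΣQ_DR · Δt = 228.0 × 1800 = 4.10 × 10^5 m³.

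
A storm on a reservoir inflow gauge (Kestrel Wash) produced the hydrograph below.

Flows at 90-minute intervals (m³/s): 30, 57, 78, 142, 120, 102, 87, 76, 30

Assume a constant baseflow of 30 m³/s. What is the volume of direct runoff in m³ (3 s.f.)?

Direct-runoff ordinates (Q − Q_b): 0.0, 27.0, 48.0, 112.0, 90.0, 72.0, 57.0, 46.0, 0.0 m³/s.
ΣQ_DR = 452.0 m³/s.
With Δt = 1.5 h = 5400 s, V = ΣQ_DR · Δt = 452.0 × 5400 = 2.44 × 10^6 m³.

V ≈ 2.44 × 10^6 m³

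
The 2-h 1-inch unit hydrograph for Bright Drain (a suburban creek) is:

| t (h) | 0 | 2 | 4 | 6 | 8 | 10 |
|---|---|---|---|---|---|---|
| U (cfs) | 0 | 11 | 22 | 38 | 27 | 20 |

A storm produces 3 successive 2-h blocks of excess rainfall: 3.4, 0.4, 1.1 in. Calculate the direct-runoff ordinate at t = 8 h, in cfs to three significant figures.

By discrete convolution, Q_j = Σ (P_i / 1 in) · U_{j−i}.
At t = 8 h (j=4): Q = (3.4/1)·27 + (0.4/1)·38 + (1.1/1)·22 = 131 cfs.

Q ≈ 131 cfs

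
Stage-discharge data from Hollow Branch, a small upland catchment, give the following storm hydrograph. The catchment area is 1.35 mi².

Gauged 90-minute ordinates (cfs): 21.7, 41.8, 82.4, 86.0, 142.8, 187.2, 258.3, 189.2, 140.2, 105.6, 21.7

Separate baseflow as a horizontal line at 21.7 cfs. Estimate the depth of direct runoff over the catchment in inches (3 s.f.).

d ≈ 1.79 in

Direct runoff: 0.0, 20.1, 60.7, 64.3, 121.1, 165.5, 236.6, 167.5, 118.5, 83.9, 0.0 cfs; ΣQ_DR = 1038 cfs.
V = ΣQ_DR · Δt = 1038 × 5400 s = 5.606 × 10^6 ft³.
Over A = 1.35 mi², depth = V / A = 1.79 in.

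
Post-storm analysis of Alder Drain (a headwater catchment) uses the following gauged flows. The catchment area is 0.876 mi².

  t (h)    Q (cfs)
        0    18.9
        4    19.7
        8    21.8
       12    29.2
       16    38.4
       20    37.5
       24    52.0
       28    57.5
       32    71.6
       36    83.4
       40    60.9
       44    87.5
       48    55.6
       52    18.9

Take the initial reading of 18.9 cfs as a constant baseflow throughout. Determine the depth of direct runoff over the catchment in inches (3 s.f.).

Direct runoff: 0.0, 0.8, 2.9, 10.3, 19.5, 18.6, 33.1, 38.6, 52.7, 64.5, 42.0, 68.6, 36.7, 0.0 cfs; ΣQ_DR = 388.3 cfs.
V = ΣQ_DR · Δt = 388.3 × 14400 s = 5.592 × 10^6 ft³.
Over A = 0.876 mi², depth = V / A = 2.75 in.

d ≈ 2.75 in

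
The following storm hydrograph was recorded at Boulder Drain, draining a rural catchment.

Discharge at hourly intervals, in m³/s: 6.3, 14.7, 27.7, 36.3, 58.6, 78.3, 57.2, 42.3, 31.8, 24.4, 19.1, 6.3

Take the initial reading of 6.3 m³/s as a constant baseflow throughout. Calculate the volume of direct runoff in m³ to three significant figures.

V ≈ 1.18 × 10^6 m³

Direct-runoff ordinates (Q − Q_b): 0.0, 8.4, 21.4, 30.0, 52.3, 72.0, 50.9, 36.0, 25.5, 18.1, 12.8, 0.0 m³/s.
ΣQ_DR = 327.4 m³/s.
With Δt = 1 h = 3600 s, V = ΣQ_DR · Δt = 327.4 × 3600 = 1.18 × 10^6 m³.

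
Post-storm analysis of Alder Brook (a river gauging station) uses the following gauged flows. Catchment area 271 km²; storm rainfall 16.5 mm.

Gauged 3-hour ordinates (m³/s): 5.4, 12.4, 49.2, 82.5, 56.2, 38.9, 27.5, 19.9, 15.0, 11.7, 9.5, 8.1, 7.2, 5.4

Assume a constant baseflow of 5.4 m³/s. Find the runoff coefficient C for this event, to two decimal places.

C ≈ 0.66

ΣQ_DR = 273.3 m³/s; V = ΣQ_DR·Δt = 2.952 × 10^6 m³.
Runoff depth d = V / A = 10.89 mm.
C = d / P = 10.89 / 16.5 = 0.66.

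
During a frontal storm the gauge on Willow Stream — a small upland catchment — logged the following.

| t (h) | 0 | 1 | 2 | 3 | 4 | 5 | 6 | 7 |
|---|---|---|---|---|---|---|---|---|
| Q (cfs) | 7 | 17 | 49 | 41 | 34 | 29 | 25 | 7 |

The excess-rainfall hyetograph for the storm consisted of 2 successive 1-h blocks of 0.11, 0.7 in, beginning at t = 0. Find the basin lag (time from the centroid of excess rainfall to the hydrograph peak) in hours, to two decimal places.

Centroid of excess rainfall: t_c = Σ P_i·t̄_i / ΣP_i = 1.3642 h (block centres at 0.5, 1.5 h).
Hydrograph peak occurs at t = 2 h, so basin lag t_L = 2 − 1.3642 = 0.64 h.

t_L ≈ 0.64 h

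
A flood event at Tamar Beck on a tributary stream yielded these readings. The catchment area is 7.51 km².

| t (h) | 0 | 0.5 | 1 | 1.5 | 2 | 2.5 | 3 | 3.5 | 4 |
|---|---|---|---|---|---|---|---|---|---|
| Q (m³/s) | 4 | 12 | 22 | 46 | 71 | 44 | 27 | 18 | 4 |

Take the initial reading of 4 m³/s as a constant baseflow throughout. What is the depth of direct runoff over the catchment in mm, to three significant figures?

d ≈ 50.8 mm

Direct runoff: 0.0, 8.0, 18.0, 42.0, 67.0, 40.0, 23.0, 14.0, 0.0 m³/s; ΣQ_DR = 212.0 m³/s.
V = ΣQ_DR · Δt = 212.0 × 1800 s = 3.816 × 10^5 m³.
Over A = 7.51 km², depth = V / A = 50.8 mm.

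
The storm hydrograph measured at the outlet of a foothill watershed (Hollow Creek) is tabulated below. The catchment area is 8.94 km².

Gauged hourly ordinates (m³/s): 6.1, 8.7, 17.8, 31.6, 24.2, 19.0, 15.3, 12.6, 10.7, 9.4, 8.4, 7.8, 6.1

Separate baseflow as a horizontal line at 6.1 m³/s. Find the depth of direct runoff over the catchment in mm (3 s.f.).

d ≈ 39.6 mm

Direct runoff: 0.0, 2.6, 11.7, 25.5, 18.1, 12.9, 9.2, 6.5, 4.6, 3.3, 2.3, 1.7, 0.0 m³/s; ΣQ_DR = 98.40 m³/s.
V = ΣQ_DR · Δt = 98.40 × 3600 s = 3.542 × 10^5 m³.
Over A = 8.94 km², depth = V / A = 39.6 mm.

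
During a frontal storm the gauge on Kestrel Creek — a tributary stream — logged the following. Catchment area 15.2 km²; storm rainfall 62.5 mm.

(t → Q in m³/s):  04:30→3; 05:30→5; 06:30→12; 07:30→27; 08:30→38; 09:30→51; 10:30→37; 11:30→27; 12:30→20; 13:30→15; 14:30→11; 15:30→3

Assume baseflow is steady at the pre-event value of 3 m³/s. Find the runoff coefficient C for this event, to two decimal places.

ΣQ_DR = 213.0 m³/s; V = ΣQ_DR·Δt = 7.668 × 10^5 m³.
Runoff depth d = V / A = 50.45 mm.
C = d / P = 50.45 / 62.5 = 0.81.

C ≈ 0.81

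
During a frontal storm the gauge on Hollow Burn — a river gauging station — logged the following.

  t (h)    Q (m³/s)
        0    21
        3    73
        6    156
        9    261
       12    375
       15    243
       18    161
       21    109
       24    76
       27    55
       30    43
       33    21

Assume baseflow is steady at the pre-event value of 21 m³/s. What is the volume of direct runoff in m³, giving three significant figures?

V ≈ 1.45 × 10^7 m³

Direct-runoff ordinates (Q − Q_b): 0.0, 52.0, 135.0, 240.0, 354.0, 222.0, 140.0, 88.0, 55.0, 34.0, 22.0, 0.0 m³/s.
ΣQ_DR = 1342 m³/s.
With Δt = 3 h = 10800 s, V = ΣQ_DR · Δt = 1342 × 10800 = 1.45 × 10^7 m³.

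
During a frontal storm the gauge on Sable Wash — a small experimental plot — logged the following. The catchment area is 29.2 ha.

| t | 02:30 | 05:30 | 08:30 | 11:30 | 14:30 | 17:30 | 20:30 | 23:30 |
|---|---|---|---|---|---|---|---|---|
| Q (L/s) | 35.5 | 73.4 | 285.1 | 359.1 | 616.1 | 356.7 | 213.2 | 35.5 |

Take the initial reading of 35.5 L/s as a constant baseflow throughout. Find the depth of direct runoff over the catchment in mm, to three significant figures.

d ≈ 62.5 mm

Direct runoff: 0.0, 37.9, 249.6, 323.6, 580.6, 321.2, 177.7, 0.0 L/s; ΣQ_DR = 1691 L/s.
V = ΣQ_DR · Δt = 1691 × 10800 s = 1.826 × 10^7 L.
Over A = 29.2 ha, depth = V / A = 62.5 mm.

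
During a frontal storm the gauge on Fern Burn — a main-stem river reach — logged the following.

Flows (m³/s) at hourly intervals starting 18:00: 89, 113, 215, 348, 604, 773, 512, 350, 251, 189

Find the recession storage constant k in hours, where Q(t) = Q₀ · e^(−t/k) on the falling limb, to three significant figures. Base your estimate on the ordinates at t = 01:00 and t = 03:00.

On the falling limb, Q drops from 350 to 189 m³/s between t = 01:00 and t = 03:00 (Δt = 2 h).
k = −Δt / ln(Q₂/Q₁) = −2 / ln(189/350) = 3.25 h.

k ≈ 3.25 h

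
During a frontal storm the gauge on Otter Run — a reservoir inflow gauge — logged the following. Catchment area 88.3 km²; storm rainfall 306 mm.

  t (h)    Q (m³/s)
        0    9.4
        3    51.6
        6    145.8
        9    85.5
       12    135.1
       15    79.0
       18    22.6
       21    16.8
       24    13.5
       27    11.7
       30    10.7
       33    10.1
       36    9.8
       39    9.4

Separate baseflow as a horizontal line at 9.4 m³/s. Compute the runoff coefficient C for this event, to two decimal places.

C ≈ 0.19

ΣQ_DR = 479.4 m³/s; V = ΣQ_DR·Δt = 5.178 × 10^6 m³.
Runoff depth d = V / A = 58.64 mm.
C = d / P = 58.64 / 306 = 0.19.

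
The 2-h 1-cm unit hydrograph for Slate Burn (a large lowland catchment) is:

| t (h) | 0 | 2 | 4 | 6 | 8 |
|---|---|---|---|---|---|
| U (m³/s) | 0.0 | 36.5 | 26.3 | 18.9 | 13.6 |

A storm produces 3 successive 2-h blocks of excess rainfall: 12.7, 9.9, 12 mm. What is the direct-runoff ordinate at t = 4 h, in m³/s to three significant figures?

By discrete convolution, Q_j = Σ (P_i / 10 mm) · U_{j−i}.
At t = 4 h (j=2): Q = (12.7/10)·26.3 + (9.9/10)·36.5 + (12/10)·0.0 = 69.5 m³/s.

Q ≈ 69.5 m³/s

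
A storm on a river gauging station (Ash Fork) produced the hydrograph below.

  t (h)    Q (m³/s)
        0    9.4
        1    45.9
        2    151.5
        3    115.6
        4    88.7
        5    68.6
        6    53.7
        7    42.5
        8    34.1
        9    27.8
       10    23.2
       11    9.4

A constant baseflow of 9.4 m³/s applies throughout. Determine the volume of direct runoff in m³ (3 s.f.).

Direct-runoff ordinates (Q − Q_b): 0.0, 36.5, 142.1, 106.2, 79.3, 59.2, 44.3, 33.1, 24.7, 18.4, 13.8, 0.0 m³/s.
ΣQ_DR = 557.6 m³/s.
With Δt = 1 h = 3600 s, V = ΣQ_DR · Δt = 557.6 × 3600 = 2.01 × 10^6 m³.

V ≈ 2.01 × 10^6 m³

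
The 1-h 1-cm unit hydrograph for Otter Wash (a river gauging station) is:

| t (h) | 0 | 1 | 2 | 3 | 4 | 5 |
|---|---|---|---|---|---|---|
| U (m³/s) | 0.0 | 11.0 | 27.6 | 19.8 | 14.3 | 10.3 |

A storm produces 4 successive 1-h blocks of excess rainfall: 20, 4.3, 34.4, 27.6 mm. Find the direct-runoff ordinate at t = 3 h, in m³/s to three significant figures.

Q ≈ 89.3 m³/s

By discrete convolution, Q_j = Σ (P_i / 10 mm) · U_{j−i}.
At t = 3 h (j=3): Q = (20/10)·19.8 + (4.3/10)·27.6 + (34.4/10)·11.0 + (27.6/10)·0.0 = 89.3 m³/s.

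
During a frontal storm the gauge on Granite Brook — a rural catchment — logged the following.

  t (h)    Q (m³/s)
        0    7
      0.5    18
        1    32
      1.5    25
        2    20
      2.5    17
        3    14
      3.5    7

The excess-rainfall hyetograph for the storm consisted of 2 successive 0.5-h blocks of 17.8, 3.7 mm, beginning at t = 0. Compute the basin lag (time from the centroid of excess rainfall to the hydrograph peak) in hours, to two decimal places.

t_L ≈ 0.66 h

Centroid of excess rainfall: t_c = Σ P_i·t̄_i / ΣP_i = 0.3360 h (block centres at 0.25, 0.75 h).
Hydrograph peak occurs at t = 1 h, so basin lag t_L = 1 − 0.3360 = 0.66 h.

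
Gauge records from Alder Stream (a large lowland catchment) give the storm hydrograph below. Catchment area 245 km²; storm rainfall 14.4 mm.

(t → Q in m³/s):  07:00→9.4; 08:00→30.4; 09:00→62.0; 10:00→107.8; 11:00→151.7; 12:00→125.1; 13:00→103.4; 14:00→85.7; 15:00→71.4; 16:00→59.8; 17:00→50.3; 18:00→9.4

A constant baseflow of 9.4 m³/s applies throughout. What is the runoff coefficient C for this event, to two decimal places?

C ≈ 0.77

ΣQ_DR = 753.6 m³/s; V = ΣQ_DR·Δt = 2.713 × 10^6 m³.
Runoff depth d = V / A = 11.07 mm.
C = d / P = 11.07 / 14.4 = 0.77.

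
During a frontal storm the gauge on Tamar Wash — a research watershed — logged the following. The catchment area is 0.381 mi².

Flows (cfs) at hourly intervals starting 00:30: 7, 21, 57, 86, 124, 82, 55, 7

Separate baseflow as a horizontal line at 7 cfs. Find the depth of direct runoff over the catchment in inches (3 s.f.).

Direct runoff: 0.0, 14.0, 50.0, 79.0, 117.0, 75.0, 48.0, 0.0 cfs; ΣQ_DR = 383.0 cfs.
V = ΣQ_DR · Δt = 383.0 × 3600 s = 1.379 × 10^6 ft³.
Over A = 0.381 mi², depth = V / A = 1.56 in.

d ≈ 1.56 in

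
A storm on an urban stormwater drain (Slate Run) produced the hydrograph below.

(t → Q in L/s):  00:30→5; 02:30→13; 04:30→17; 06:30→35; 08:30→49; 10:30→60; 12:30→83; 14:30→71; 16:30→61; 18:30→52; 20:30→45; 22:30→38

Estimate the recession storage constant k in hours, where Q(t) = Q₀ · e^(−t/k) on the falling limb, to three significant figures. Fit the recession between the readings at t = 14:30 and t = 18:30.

On the falling limb, Q drops from 71 to 52 L/s between t = 14:30 and t = 18:30 (Δt = 4 h).
k = −Δt / ln(Q₂/Q₁) = −4 / ln(52/71) = 12.8 h.

k ≈ 12.8 h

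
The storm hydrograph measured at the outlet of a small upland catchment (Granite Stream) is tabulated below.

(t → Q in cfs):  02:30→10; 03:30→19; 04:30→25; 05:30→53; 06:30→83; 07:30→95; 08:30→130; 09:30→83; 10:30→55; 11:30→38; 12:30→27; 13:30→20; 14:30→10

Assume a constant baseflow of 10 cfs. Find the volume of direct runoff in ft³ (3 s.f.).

V ≈ 1.86 × 10^6 ft³

Direct-runoff ordinates (Q − Q_b): 0.0, 9.0, 15.0, 43.0, 73.0, 85.0, 120.0, 73.0, 45.0, 28.0, 17.0, 10.0, 0.0 cfs.
ΣQ_DR = 518.0 cfs.
With Δt = 1 h = 3600 s, V = ΣQ_DR · Δt = 518.0 × 3600 = 1.86 × 10^6 ft³.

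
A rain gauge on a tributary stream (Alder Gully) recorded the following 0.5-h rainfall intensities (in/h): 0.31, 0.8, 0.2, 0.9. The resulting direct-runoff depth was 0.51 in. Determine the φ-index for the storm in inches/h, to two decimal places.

φ ≈ 0.34 in/h

Only the 2 blocks with intensity above φ contribute runoff: 0.8, 0.9 in/h.
Σ(I−φ)·Δt = d  ⇒  (0.8+0.9 − 2φ)·0.5 = 0.51
φ = (1.700 − 0.51/0.5) / 2 = 0.34 in/h.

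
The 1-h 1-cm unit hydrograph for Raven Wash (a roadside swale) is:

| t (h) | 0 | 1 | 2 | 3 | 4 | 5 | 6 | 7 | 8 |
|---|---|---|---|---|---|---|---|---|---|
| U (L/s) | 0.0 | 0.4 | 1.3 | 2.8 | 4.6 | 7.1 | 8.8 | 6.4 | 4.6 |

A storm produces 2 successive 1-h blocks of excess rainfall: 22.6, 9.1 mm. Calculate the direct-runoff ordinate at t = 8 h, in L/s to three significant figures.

Q ≈ 16.2 L/s

By discrete convolution, Q_j = Σ (P_i / 10 mm) · U_{j−i}.
At t = 8 h (j=8): Q = (22.6/10)·4.6 + (9.1/10)·6.4 = 16.2 L/s.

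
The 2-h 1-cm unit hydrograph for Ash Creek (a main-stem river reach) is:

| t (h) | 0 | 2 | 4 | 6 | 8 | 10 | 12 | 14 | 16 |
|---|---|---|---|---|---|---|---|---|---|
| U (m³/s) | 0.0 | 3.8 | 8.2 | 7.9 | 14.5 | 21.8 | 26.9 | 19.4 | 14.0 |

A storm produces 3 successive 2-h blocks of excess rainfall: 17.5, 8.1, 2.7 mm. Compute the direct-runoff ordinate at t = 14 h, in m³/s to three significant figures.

Q ≈ 61.6 m³/s

By discrete convolution, Q_j = Σ (P_i / 10 mm) · U_{j−i}.
At t = 14 h (j=7): Q = (17.5/10)·19.4 + (8.1/10)·26.9 + (2.7/10)·21.8 = 61.6 m³/s.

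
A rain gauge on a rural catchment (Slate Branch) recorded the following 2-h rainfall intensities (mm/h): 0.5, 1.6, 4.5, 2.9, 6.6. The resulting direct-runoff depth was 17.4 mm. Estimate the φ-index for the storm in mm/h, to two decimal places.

φ ≈ 1.77 mm/h

Only the 3 blocks with intensity above φ contribute runoff: 4.5, 2.9, 6.6 mm/h.
Σ(I−φ)·Δt = d  ⇒  (4.5+2.9+6.6 − 3φ)·2 = 17.4
φ = (14.00 − 17.4/2) / 3 = 1.77 mm/h.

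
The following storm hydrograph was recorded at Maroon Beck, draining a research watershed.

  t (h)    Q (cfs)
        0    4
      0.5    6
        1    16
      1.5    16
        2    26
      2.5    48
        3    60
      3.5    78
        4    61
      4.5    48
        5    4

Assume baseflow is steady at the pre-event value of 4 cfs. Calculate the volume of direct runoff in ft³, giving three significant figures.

Direct-runoff ordinates (Q − Q_b): 0.0, 2.0, 12.0, 12.0, 22.0, 44.0, 56.0, 74.0, 57.0, 44.0, 0.0 cfs.
ΣQ_DR = 323.0 cfs.
With Δt = 0.5 h = 1800 s, V = ΣQ_DR · Δt = 323.0 × 1800 = 5.81 × 10^5 ft³.

V ≈ 5.81 × 10^5 ft³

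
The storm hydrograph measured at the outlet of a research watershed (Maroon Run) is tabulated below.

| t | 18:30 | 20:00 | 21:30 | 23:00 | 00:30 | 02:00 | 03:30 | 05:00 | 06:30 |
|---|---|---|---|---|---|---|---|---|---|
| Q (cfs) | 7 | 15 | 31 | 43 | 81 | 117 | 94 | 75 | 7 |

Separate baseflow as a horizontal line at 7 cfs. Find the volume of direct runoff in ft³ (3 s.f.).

V ≈ 2.20 × 10^6 ft³

Direct-runoff ordinates (Q − Q_b): 0.0, 8.0, 24.0, 36.0, 74.0, 110.0, 87.0, 68.0, 0.0 cfs.
ΣQ_DR = 407.0 cfs.
With Δt = 1.5 h = 5400 s, V = ΣQ_DR · Δt = 407.0 × 5400 = 2.20 × 10^6 ft³.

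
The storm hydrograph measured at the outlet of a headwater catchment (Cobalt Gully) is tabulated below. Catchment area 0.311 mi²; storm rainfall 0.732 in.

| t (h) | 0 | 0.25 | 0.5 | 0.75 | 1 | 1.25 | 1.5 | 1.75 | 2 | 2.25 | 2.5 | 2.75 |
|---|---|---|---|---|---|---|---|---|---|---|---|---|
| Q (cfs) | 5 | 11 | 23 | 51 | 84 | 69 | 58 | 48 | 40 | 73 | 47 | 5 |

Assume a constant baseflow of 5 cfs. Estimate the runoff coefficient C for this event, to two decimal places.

C ≈ 0.77

ΣQ_DR = 454.0 cfs; V = ΣQ_DR·Δt = 4.086 × 10^5 ft³.
Runoff depth d = V / A = 0.5655 in.
C = d / P = 0.5655 / 0.732 = 0.77.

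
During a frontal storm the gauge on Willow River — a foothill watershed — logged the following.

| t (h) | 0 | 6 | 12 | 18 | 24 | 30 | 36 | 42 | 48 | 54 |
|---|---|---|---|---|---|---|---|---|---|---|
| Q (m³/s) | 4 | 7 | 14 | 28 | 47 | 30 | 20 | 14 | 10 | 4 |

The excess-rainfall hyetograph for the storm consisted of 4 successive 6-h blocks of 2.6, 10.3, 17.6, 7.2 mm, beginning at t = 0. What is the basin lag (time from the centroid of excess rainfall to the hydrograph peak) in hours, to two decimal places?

t_L ≈ 10.32 h

Centroid of excess rainfall: t_c = Σ P_i·t̄_i / ΣP_i = 13.6790 h (block centres at 3, 9, 15, 21 h).
Hydrograph peak occurs at t = 24 h, so basin lag t_L = 24 − 13.6790 = 10.32 h.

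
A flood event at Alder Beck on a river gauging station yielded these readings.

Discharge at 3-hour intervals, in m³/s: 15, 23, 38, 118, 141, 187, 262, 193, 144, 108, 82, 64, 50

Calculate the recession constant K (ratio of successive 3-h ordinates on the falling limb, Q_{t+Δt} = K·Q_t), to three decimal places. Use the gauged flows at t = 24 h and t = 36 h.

Using the recession-limb readings at t = 24 h and t = 36 h: Q falls from 144 to 50 m³/s over 4 intervals.
K = (Q₂/Q₁)^(1/4) = (50/144)^(1/4) = 0.768.

K ≈ 0.768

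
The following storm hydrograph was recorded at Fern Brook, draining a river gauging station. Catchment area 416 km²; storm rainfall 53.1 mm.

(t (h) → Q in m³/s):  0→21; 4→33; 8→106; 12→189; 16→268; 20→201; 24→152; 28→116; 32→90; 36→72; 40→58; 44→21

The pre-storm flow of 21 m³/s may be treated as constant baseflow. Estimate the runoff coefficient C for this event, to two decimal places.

C ≈ 0.70

ΣQ_DR = 1075 m³/s; V = ΣQ_DR·Δt = 1.548 × 10^7 m³.
Runoff depth d = V / A = 37.21 mm.
C = d / P = 37.21 / 53.1 = 0.70.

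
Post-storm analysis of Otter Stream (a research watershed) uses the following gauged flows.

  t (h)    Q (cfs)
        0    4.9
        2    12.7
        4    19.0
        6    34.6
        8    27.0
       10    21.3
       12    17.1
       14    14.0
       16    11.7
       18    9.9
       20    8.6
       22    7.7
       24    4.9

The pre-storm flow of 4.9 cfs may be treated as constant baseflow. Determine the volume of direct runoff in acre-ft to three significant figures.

V ≈ 21.4 acre-ft

Direct-runoff ordinates (Q − Q_b): 0.0, 7.8, 14.1, 29.7, 22.1, 16.4, 12.2, 9.1, 6.8, 5.0, 3.7, 2.8, 0.0 cfs.
ΣQ_DR = 129.7 cfs.
With Δt = 2 h = 7200 s, V = ΣQ_DR · Δt = 129.7 × 7200 = 9.34 × 10^5 ft³ = 21.4 acre-ft.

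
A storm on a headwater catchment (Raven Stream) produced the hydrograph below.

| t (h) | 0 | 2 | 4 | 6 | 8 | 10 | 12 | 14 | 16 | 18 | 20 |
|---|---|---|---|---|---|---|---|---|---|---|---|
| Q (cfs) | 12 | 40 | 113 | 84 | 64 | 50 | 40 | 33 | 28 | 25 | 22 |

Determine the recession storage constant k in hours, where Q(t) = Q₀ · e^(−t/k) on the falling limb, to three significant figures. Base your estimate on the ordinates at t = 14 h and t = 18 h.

On the falling limb, Q drops from 33 to 25 cfs between t = 14 h and t = 18 h (Δt = 4 h).
k = −Δt / ln(Q₂/Q₁) = −4 / ln(25/33) = 14.4 h.

k ≈ 14.4 h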